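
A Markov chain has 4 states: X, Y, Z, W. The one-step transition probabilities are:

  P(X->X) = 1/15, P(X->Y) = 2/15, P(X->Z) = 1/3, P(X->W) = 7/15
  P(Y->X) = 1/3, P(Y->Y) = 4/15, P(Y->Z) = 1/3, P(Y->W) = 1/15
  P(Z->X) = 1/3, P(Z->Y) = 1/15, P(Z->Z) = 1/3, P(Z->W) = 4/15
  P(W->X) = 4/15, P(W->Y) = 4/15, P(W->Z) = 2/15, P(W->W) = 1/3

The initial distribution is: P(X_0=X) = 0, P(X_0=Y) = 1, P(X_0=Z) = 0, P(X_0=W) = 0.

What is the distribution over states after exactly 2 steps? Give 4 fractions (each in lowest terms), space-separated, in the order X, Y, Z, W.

Answer: 6/25 7/45 8/25 64/225

Derivation:
Propagating the distribution step by step (d_{t+1} = d_t * P):
d_0 = (X=0, Y=1, Z=0, W=0)
  d_1[X] = 0*1/15 + 1*1/3 + 0*1/3 + 0*4/15 = 1/3
  d_1[Y] = 0*2/15 + 1*4/15 + 0*1/15 + 0*4/15 = 4/15
  d_1[Z] = 0*1/3 + 1*1/3 + 0*1/3 + 0*2/15 = 1/3
  d_1[W] = 0*7/15 + 1*1/15 + 0*4/15 + 0*1/3 = 1/15
d_1 = (X=1/3, Y=4/15, Z=1/3, W=1/15)
  d_2[X] = 1/3*1/15 + 4/15*1/3 + 1/3*1/3 + 1/15*4/15 = 6/25
  d_2[Y] = 1/3*2/15 + 4/15*4/15 + 1/3*1/15 + 1/15*4/15 = 7/45
  d_2[Z] = 1/3*1/3 + 4/15*1/3 + 1/3*1/3 + 1/15*2/15 = 8/25
  d_2[W] = 1/3*7/15 + 4/15*1/15 + 1/3*4/15 + 1/15*1/3 = 64/225
d_2 = (X=6/25, Y=7/45, Z=8/25, W=64/225)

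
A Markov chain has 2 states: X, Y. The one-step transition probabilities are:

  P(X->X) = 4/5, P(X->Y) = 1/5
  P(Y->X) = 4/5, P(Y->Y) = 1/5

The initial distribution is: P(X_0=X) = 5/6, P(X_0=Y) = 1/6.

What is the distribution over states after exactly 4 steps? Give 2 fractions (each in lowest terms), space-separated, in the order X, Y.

Propagating the distribution step by step (d_{t+1} = d_t * P):
d_0 = (X=5/6, Y=1/6)
  d_1[X] = 5/6*4/5 + 1/6*4/5 = 4/5
  d_1[Y] = 5/6*1/5 + 1/6*1/5 = 1/5
d_1 = (X=4/5, Y=1/5)
  d_2[X] = 4/5*4/5 + 1/5*4/5 = 4/5
  d_2[Y] = 4/5*1/5 + 1/5*1/5 = 1/5
d_2 = (X=4/5, Y=1/5)
  d_3[X] = 4/5*4/5 + 1/5*4/5 = 4/5
  d_3[Y] = 4/5*1/5 + 1/5*1/5 = 1/5
d_3 = (X=4/5, Y=1/5)
  d_4[X] = 4/5*4/5 + 1/5*4/5 = 4/5
  d_4[Y] = 4/5*1/5 + 1/5*1/5 = 1/5
d_4 = (X=4/5, Y=1/5)

Answer: 4/5 1/5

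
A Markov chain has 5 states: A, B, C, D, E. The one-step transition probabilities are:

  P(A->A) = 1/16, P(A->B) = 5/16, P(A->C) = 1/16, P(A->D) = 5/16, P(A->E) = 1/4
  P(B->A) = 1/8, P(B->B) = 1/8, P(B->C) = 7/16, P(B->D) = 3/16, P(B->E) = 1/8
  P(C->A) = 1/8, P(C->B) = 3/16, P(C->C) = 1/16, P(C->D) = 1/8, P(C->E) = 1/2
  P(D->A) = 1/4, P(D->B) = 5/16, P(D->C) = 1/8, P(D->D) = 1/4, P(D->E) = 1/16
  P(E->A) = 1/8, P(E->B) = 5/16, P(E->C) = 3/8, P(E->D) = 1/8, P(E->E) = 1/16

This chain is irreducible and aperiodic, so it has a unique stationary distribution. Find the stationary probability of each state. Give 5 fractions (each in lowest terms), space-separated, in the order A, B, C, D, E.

The stationary distribution satisfies pi = pi * P, i.e.:
  pi_A = 1/16*pi_A + 1/8*pi_B + 1/8*pi_C + 1/4*pi_D + 1/8*pi_E
  pi_B = 5/16*pi_A + 1/8*pi_B + 3/16*pi_C + 5/16*pi_D + 5/16*pi_E
  pi_C = 1/16*pi_A + 7/16*pi_B + 1/16*pi_C + 1/8*pi_D + 3/8*pi_E
  pi_D = 5/16*pi_A + 3/16*pi_B + 1/8*pi_C + 1/4*pi_D + 1/8*pi_E
  pi_E = 1/4*pi_A + 1/8*pi_B + 1/2*pi_C + 1/16*pi_D + 1/16*pi_E
with normalization: pi_A + pi_B + pi_C + pi_D + pi_E = 1.

Using the first 4 balance equations plus normalization, the linear system A*pi = b is:
  [-15/16, 1/8, 1/8, 1/4, 1/8] . pi = 0
  [5/16, -7/8, 3/16, 5/16, 5/16] . pi = 0
  [1/16, 7/16, -15/16, 1/8, 3/8] . pi = 0
  [5/16, 3/16, 1/8, -3/4, 1/8] . pi = 0
  [1, 1, 1, 1, 1] . pi = 1

Solving yields:
  pi_A = 6501/46438
  pi_B = 5554/23219
  pi_C = 10569/46438
  pi_D = 17641/92876
  pi_E = 87/428

Verification (pi * P):
  6501/46438*1/16 + 5554/23219*1/8 + 10569/46438*1/8 + 17641/92876*1/4 + 87/428*1/8 = 6501/46438 = pi_A  (ok)
  6501/46438*5/16 + 5554/23219*1/8 + 10569/46438*3/16 + 17641/92876*5/16 + 87/428*5/16 = 5554/23219 = pi_B  (ok)
  6501/46438*1/16 + 5554/23219*7/16 + 10569/46438*1/16 + 17641/92876*1/8 + 87/428*3/8 = 10569/46438 = pi_C  (ok)
  6501/46438*5/16 + 5554/23219*3/16 + 10569/46438*1/8 + 17641/92876*1/4 + 87/428*1/8 = 17641/92876 = pi_D  (ok)
  6501/46438*1/4 + 5554/23219*1/8 + 10569/46438*1/2 + 17641/92876*1/16 + 87/428*1/16 = 87/428 = pi_E  (ok)

Answer: 6501/46438 5554/23219 10569/46438 17641/92876 87/428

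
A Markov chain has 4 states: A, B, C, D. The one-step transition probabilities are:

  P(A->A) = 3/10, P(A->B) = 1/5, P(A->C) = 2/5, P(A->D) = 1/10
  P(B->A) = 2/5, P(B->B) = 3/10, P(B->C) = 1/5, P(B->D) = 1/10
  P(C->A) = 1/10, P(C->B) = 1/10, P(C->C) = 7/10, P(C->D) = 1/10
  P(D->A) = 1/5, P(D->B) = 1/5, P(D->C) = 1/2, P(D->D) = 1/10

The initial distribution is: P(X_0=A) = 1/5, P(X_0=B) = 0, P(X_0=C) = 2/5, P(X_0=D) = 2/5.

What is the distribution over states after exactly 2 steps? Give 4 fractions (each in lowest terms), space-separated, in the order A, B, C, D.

Propagating the distribution step by step (d_{t+1} = d_t * P):
d_0 = (A=1/5, B=0, C=2/5, D=2/5)
  d_1[A] = 1/5*3/10 + 0*2/5 + 2/5*1/10 + 2/5*1/5 = 9/50
  d_1[B] = 1/5*1/5 + 0*3/10 + 2/5*1/10 + 2/5*1/5 = 4/25
  d_1[C] = 1/5*2/5 + 0*1/5 + 2/5*7/10 + 2/5*1/2 = 14/25
  d_1[D] = 1/5*1/10 + 0*1/10 + 2/5*1/10 + 2/5*1/10 = 1/10
d_1 = (A=9/50, B=4/25, C=14/25, D=1/10)
  d_2[A] = 9/50*3/10 + 4/25*2/5 + 14/25*1/10 + 1/10*1/5 = 97/500
  d_2[B] = 9/50*1/5 + 4/25*3/10 + 14/25*1/10 + 1/10*1/5 = 4/25
  d_2[C] = 9/50*2/5 + 4/25*1/5 + 14/25*7/10 + 1/10*1/2 = 273/500
  d_2[D] = 9/50*1/10 + 4/25*1/10 + 14/25*1/10 + 1/10*1/10 = 1/10
d_2 = (A=97/500, B=4/25, C=273/500, D=1/10)

Answer: 97/500 4/25 273/500 1/10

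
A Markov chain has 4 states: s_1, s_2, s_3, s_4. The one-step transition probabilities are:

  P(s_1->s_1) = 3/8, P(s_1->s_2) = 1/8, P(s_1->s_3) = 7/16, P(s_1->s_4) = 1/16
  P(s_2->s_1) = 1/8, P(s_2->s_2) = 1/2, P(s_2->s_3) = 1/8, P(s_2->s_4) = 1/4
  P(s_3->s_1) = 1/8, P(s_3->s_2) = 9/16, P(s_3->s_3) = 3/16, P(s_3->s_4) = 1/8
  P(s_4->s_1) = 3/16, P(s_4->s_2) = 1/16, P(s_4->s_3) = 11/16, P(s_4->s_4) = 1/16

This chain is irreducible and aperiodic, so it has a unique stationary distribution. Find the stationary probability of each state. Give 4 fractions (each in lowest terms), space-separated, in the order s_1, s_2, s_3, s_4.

The stationary distribution satisfies pi = pi * P, i.e.:
  pi_s_1 = 3/8*pi_s_1 + 1/8*pi_s_2 + 1/8*pi_s_3 + 3/16*pi_s_4
  pi_s_2 = 1/8*pi_s_1 + 1/2*pi_s_2 + 9/16*pi_s_3 + 1/16*pi_s_4
  pi_s_3 = 7/16*pi_s_1 + 1/8*pi_s_2 + 3/16*pi_s_3 + 11/16*pi_s_4
  pi_s_4 = 1/16*pi_s_1 + 1/4*pi_s_2 + 1/8*pi_s_3 + 1/16*pi_s_4
with normalization: pi_s_1 + pi_s_2 + pi_s_3 + pi_s_4 = 1.

Using the first 3 balance equations plus normalization, the linear system A*pi = b is:
  [-5/8, 1/8, 1/8, 3/16] . pi = 0
  [1/8, -1/2, 9/16, 1/16] . pi = 0
  [7/16, 1/8, -13/16, 11/16] . pi = 0
  [1, 1, 1, 1] . pi = 1

Solving yields:
  pi_s_1 = 662/3691
  pi_s_2 = 1417/3691
  pi_s_3 = 1050/3691
  pi_s_4 = 562/3691

Verification (pi * P):
  662/3691*3/8 + 1417/3691*1/8 + 1050/3691*1/8 + 562/3691*3/16 = 662/3691 = pi_s_1  (ok)
  662/3691*1/8 + 1417/3691*1/2 + 1050/3691*9/16 + 562/3691*1/16 = 1417/3691 = pi_s_2  (ok)
  662/3691*7/16 + 1417/3691*1/8 + 1050/3691*3/16 + 562/3691*11/16 = 1050/3691 = pi_s_3  (ok)
  662/3691*1/16 + 1417/3691*1/4 + 1050/3691*1/8 + 562/3691*1/16 = 562/3691 = pi_s_4  (ok)

Answer: 662/3691 1417/3691 1050/3691 562/3691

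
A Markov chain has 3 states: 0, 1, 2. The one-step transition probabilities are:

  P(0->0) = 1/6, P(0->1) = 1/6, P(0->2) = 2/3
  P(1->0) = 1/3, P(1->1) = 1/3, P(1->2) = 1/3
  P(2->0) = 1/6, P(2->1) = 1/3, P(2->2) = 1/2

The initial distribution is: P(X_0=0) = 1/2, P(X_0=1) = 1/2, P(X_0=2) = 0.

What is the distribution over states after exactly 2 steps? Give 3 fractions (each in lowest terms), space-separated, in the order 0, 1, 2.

Propagating the distribution step by step (d_{t+1} = d_t * P):
d_0 = (0=1/2, 1=1/2, 2=0)
  d_1[0] = 1/2*1/6 + 1/2*1/3 + 0*1/6 = 1/4
  d_1[1] = 1/2*1/6 + 1/2*1/3 + 0*1/3 = 1/4
  d_1[2] = 1/2*2/3 + 1/2*1/3 + 0*1/2 = 1/2
d_1 = (0=1/4, 1=1/4, 2=1/2)
  d_2[0] = 1/4*1/6 + 1/4*1/3 + 1/2*1/6 = 5/24
  d_2[1] = 1/4*1/6 + 1/4*1/3 + 1/2*1/3 = 7/24
  d_2[2] = 1/4*2/3 + 1/4*1/3 + 1/2*1/2 = 1/2
d_2 = (0=5/24, 1=7/24, 2=1/2)

Answer: 5/24 7/24 1/2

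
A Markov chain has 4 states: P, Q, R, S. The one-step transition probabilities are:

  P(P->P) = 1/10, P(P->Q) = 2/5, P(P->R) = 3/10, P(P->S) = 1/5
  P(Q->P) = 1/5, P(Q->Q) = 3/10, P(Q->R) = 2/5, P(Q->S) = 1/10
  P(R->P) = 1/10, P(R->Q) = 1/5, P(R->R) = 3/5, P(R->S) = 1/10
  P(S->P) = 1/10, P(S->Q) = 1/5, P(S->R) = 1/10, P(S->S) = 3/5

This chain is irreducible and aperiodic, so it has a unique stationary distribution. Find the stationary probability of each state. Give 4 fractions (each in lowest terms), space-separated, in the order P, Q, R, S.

Answer: 1/8 1/4 2/5 9/40

Derivation:
The stationary distribution satisfies pi = pi * P, i.e.:
  pi_P = 1/10*pi_P + 1/5*pi_Q + 1/10*pi_R + 1/10*pi_S
  pi_Q = 2/5*pi_P + 3/10*pi_Q + 1/5*pi_R + 1/5*pi_S
  pi_R = 3/10*pi_P + 2/5*pi_Q + 3/5*pi_R + 1/10*pi_S
  pi_S = 1/5*pi_P + 1/10*pi_Q + 1/10*pi_R + 3/5*pi_S
with normalization: pi_P + pi_Q + pi_R + pi_S = 1.

Using the first 3 balance equations plus normalization, the linear system A*pi = b is:
  [-9/10, 1/5, 1/10, 1/10] . pi = 0
  [2/5, -7/10, 1/5, 1/5] . pi = 0
  [3/10, 2/5, -2/5, 1/10] . pi = 0
  [1, 1, 1, 1] . pi = 1

Solving yields:
  pi_P = 1/8
  pi_Q = 1/4
  pi_R = 2/5
  pi_S = 9/40

Verification (pi * P):
  1/8*1/10 + 1/4*1/5 + 2/5*1/10 + 9/40*1/10 = 1/8 = pi_P  (ok)
  1/8*2/5 + 1/4*3/10 + 2/5*1/5 + 9/40*1/5 = 1/4 = pi_Q  (ok)
  1/8*3/10 + 1/4*2/5 + 2/5*3/5 + 9/40*1/10 = 2/5 = pi_R  (ok)
  1/8*1/5 + 1/4*1/10 + 2/5*1/10 + 9/40*3/5 = 9/40 = pi_S  (ok)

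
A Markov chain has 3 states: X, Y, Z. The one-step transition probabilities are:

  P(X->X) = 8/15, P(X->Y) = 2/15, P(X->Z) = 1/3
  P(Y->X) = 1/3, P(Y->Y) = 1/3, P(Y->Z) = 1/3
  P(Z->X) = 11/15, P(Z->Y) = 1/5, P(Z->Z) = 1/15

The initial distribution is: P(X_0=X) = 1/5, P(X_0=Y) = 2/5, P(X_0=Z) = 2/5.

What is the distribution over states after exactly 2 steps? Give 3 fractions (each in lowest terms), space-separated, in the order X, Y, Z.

Answer: 199/375 221/1125 307/1125

Derivation:
Propagating the distribution step by step (d_{t+1} = d_t * P):
d_0 = (X=1/5, Y=2/5, Z=2/5)
  d_1[X] = 1/5*8/15 + 2/5*1/3 + 2/5*11/15 = 8/15
  d_1[Y] = 1/5*2/15 + 2/5*1/3 + 2/5*1/5 = 6/25
  d_1[Z] = 1/5*1/3 + 2/5*1/3 + 2/5*1/15 = 17/75
d_1 = (X=8/15, Y=6/25, Z=17/75)
  d_2[X] = 8/15*8/15 + 6/25*1/3 + 17/75*11/15 = 199/375
  d_2[Y] = 8/15*2/15 + 6/25*1/3 + 17/75*1/5 = 221/1125
  d_2[Z] = 8/15*1/3 + 6/25*1/3 + 17/75*1/15 = 307/1125
d_2 = (X=199/375, Y=221/1125, Z=307/1125)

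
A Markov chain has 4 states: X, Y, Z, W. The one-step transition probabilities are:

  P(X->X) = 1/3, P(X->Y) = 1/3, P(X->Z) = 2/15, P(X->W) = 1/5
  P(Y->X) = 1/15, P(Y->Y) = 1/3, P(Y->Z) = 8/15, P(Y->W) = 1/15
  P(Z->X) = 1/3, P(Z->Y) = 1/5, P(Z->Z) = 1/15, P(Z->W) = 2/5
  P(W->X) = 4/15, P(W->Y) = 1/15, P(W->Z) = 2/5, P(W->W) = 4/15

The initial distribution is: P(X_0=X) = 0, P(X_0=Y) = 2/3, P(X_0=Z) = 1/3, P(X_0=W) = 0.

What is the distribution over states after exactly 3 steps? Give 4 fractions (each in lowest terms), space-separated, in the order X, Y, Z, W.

Propagating the distribution step by step (d_{t+1} = d_t * P):
d_0 = (X=0, Y=2/3, Z=1/3, W=0)
  d_1[X] = 0*1/3 + 2/3*1/15 + 1/3*1/3 + 0*4/15 = 7/45
  d_1[Y] = 0*1/3 + 2/3*1/3 + 1/3*1/5 + 0*1/15 = 13/45
  d_1[Z] = 0*2/15 + 2/3*8/15 + 1/3*1/15 + 0*2/5 = 17/45
  d_1[W] = 0*1/5 + 2/3*1/15 + 1/3*2/5 + 0*4/15 = 8/45
d_1 = (X=7/45, Y=13/45, Z=17/45, W=8/45)
  d_2[X] = 7/45*1/3 + 13/45*1/15 + 17/45*1/3 + 8/45*4/15 = 11/45
  d_2[Y] = 7/45*1/3 + 13/45*1/3 + 17/45*1/5 + 8/45*1/15 = 53/225
  d_2[Z] = 7/45*2/15 + 13/45*8/15 + 17/45*1/15 + 8/45*2/5 = 61/225
  d_2[W] = 7/45*1/5 + 13/45*1/15 + 17/45*2/5 + 8/45*4/15 = 56/225
d_2 = (X=11/45, Y=53/225, Z=61/225, W=56/225)
  d_3[X] = 11/45*1/3 + 53/225*1/15 + 61/225*1/3 + 56/225*4/15 = 857/3375
  d_3[Y] = 11/45*1/3 + 53/225*1/3 + 61/225*1/5 + 56/225*1/15 = 779/3375
  d_3[Z] = 11/45*2/15 + 53/225*8/15 + 61/225*1/15 + 56/225*2/5 = 931/3375
  d_3[W] = 11/45*1/5 + 53/225*1/15 + 61/225*2/5 + 56/225*4/15 = 808/3375
d_3 = (X=857/3375, Y=779/3375, Z=931/3375, W=808/3375)

Answer: 857/3375 779/3375 931/3375 808/3375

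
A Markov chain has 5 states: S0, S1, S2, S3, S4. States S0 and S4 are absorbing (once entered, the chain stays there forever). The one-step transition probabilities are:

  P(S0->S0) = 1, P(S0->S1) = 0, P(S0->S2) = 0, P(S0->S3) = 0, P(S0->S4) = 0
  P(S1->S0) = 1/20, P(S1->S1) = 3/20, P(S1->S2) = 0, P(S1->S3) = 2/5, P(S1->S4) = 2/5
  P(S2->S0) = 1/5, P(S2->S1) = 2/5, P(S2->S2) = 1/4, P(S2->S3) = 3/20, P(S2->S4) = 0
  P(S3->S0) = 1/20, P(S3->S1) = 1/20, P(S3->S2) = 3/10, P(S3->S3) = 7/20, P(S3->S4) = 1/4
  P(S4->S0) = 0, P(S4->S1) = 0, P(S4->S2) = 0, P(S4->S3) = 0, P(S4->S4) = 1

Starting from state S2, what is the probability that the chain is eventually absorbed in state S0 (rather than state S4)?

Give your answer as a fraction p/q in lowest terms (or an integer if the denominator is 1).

Let a_i = P(absorbed in S0 | start in state i).
Boundary conditions: a_S0 = 1, a_S4 = 0.
For each transient state i, a_i = sum_j P(i->j) * a_j:
  a_S1 = 1/20*a_S0 + 3/20*a_S1 + 0*a_S2 + 2/5*a_S3 + 2/5*a_S4
  a_S2 = 1/5*a_S0 + 2/5*a_S1 + 1/4*a_S2 + 3/20*a_S3 + 0*a_S4
  a_S3 = 1/20*a_S0 + 1/20*a_S1 + 3/10*a_S2 + 7/20*a_S3 + 1/4*a_S4

Substituting a_S0 = 1 and a_S4 = 0, rearrange to (I - Q) a = r where r[i] = P(i -> S0):
  [17/20, 0, -2/5] . (a_S1, a_S2, a_S3) = 1/20
  [-2/5, 3/4, -3/20] . (a_S1, a_S2, a_S3) = 1/5
  [-1/20, -3/10, 13/20] . (a_S1, a_S2, a_S3) = 1/20

Solving yields:
  a_S1 = 163/835
  a_S2 = 358/835
  a_S3 = 242/835

Starting state is S2, so the absorption probability is a_S2 = 358/835.

Answer: 358/835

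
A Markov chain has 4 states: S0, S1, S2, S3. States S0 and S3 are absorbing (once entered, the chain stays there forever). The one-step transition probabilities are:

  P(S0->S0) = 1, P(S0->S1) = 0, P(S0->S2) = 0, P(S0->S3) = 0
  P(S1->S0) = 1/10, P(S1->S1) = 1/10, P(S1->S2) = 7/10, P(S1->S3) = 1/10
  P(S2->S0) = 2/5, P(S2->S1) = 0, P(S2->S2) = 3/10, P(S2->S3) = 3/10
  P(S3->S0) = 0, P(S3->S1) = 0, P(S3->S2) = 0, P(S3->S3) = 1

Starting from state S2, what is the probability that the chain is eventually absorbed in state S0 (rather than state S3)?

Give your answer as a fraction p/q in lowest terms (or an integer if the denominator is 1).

Answer: 4/7

Derivation:
Let a_i = P(absorbed in S0 | start in state i).
Boundary conditions: a_S0 = 1, a_S3 = 0.
For each transient state i, a_i = sum_j P(i->j) * a_j:
  a_S1 = 1/10*a_S0 + 1/10*a_S1 + 7/10*a_S2 + 1/10*a_S3
  a_S2 = 2/5*a_S0 + 0*a_S1 + 3/10*a_S2 + 3/10*a_S3

Substituting a_S0 = 1 and a_S3 = 0, rearrange to (I - Q) a = r where r[i] = P(i -> S0):
  [9/10, -7/10] . (a_S1, a_S2) = 1/10
  [0, 7/10] . (a_S1, a_S2) = 2/5

Solving yields:
  a_S1 = 5/9
  a_S2 = 4/7

Starting state is S2, so the absorption probability is a_S2 = 4/7.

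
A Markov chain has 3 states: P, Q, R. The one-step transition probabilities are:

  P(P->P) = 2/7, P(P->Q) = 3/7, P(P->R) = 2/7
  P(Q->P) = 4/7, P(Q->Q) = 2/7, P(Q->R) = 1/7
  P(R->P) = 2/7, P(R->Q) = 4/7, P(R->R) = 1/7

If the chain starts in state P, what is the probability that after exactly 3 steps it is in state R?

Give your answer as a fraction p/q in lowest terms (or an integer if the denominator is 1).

Computing P^3 by repeated multiplication:
P^1 =
  P: [2/7, 3/7, 2/7]
  Q: [4/7, 2/7, 1/7]
  R: [2/7, 4/7, 1/7]
P^2 =
  P: [20/49, 20/49, 9/49]
  Q: [18/49, 20/49, 11/49]
  R: [22/49, 18/49, 9/49]
P^3 =
  P: [138/343, 136/343, 69/343]
  Q: [138/343, 138/343, 67/343]
  R: [134/343, 138/343, 71/343]

(P^3)[P -> R] = 69/343

Answer: 69/343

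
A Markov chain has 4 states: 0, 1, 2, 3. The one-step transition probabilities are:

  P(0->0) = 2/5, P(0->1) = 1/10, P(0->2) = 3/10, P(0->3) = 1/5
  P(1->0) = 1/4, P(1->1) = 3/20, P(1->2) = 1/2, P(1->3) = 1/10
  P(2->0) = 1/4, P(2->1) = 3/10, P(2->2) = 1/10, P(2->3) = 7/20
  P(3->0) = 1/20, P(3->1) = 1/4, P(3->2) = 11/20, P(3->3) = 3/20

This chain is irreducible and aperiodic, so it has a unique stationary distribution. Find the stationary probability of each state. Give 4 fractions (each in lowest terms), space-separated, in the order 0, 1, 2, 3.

The stationary distribution satisfies pi = pi * P, i.e.:
  pi_0 = 2/5*pi_0 + 1/4*pi_1 + 1/4*pi_2 + 1/20*pi_3
  pi_1 = 1/10*pi_0 + 3/20*pi_1 + 3/10*pi_2 + 1/4*pi_3
  pi_2 = 3/10*pi_0 + 1/2*pi_1 + 1/10*pi_2 + 11/20*pi_3
  pi_3 = 1/5*pi_0 + 1/10*pi_1 + 7/20*pi_2 + 3/20*pi_3
with normalization: pi_0 + pi_1 + pi_2 + pi_3 = 1.

Using the first 3 balance equations plus normalization, the linear system A*pi = b is:
  [-3/5, 1/4, 1/4, 1/20] . pi = 0
  [1/10, -17/20, 3/10, 1/4] . pi = 0
  [3/10, 1/2, -9/10, 11/20] . pi = 0
  [1, 1, 1, 1] . pi = 1

Solving yields:
  pi_0 = 2211/9103
  pi_1 = 1904/9103
  pi_2 = 3006/9103
  pi_3 = 1982/9103

Verification (pi * P):
  2211/9103*2/5 + 1904/9103*1/4 + 3006/9103*1/4 + 1982/9103*1/20 = 2211/9103 = pi_0  (ok)
  2211/9103*1/10 + 1904/9103*3/20 + 3006/9103*3/10 + 1982/9103*1/4 = 1904/9103 = pi_1  (ok)
  2211/9103*3/10 + 1904/9103*1/2 + 3006/9103*1/10 + 1982/9103*11/20 = 3006/9103 = pi_2  (ok)
  2211/9103*1/5 + 1904/9103*1/10 + 3006/9103*7/20 + 1982/9103*3/20 = 1982/9103 = pi_3  (ok)

Answer: 2211/9103 1904/9103 3006/9103 1982/9103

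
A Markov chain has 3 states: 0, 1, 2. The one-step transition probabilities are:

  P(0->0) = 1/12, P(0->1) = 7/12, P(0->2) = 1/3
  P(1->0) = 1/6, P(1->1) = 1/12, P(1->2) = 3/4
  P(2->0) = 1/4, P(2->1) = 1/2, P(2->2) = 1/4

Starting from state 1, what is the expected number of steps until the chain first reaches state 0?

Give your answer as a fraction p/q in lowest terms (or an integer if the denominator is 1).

Answer: 24/5

Derivation:
Let h_i = expected steps to first reach 0 from state i.
Boundary: h_0 = 0.
First-step equations for the other states:
  h_1 = 1 + 1/6*h_0 + 1/12*h_1 + 3/4*h_2
  h_2 = 1 + 1/4*h_0 + 1/2*h_1 + 1/4*h_2

Substituting h_0 = 0 and rearranging gives the linear system (I - Q) h = 1:
  [11/12, -3/4] . (h_1, h_2) = 1
  [-1/2, 3/4] . (h_1, h_2) = 1

Solving yields:
  h_1 = 24/5
  h_2 = 68/15

Starting state is 1, so the expected hitting time is h_1 = 24/5.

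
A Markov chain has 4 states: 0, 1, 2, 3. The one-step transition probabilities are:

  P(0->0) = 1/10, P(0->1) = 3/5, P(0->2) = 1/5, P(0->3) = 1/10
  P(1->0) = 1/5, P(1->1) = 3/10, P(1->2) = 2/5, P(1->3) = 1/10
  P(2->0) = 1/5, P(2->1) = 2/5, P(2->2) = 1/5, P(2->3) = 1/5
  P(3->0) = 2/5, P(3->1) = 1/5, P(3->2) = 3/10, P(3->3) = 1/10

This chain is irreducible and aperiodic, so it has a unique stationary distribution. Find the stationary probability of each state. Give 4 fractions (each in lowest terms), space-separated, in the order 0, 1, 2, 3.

Answer: 274/1335 168/445 77/267 172/1335

Derivation:
The stationary distribution satisfies pi = pi * P, i.e.:
  pi_0 = 1/10*pi_0 + 1/5*pi_1 + 1/5*pi_2 + 2/5*pi_3
  pi_1 = 3/5*pi_0 + 3/10*pi_1 + 2/5*pi_2 + 1/5*pi_3
  pi_2 = 1/5*pi_0 + 2/5*pi_1 + 1/5*pi_2 + 3/10*pi_3
  pi_3 = 1/10*pi_0 + 1/10*pi_1 + 1/5*pi_2 + 1/10*pi_3
with normalization: pi_0 + pi_1 + pi_2 + pi_3 = 1.

Using the first 3 balance equations plus normalization, the linear system A*pi = b is:
  [-9/10, 1/5, 1/5, 2/5] . pi = 0
  [3/5, -7/10, 2/5, 1/5] . pi = 0
  [1/5, 2/5, -4/5, 3/10] . pi = 0
  [1, 1, 1, 1] . pi = 1

Solving yields:
  pi_0 = 274/1335
  pi_1 = 168/445
  pi_2 = 77/267
  pi_3 = 172/1335

Verification (pi * P):
  274/1335*1/10 + 168/445*1/5 + 77/267*1/5 + 172/1335*2/5 = 274/1335 = pi_0  (ok)
  274/1335*3/5 + 168/445*3/10 + 77/267*2/5 + 172/1335*1/5 = 168/445 = pi_1  (ok)
  274/1335*1/5 + 168/445*2/5 + 77/267*1/5 + 172/1335*3/10 = 77/267 = pi_2  (ok)
  274/1335*1/10 + 168/445*1/10 + 77/267*1/5 + 172/1335*1/10 = 172/1335 = pi_3  (ok)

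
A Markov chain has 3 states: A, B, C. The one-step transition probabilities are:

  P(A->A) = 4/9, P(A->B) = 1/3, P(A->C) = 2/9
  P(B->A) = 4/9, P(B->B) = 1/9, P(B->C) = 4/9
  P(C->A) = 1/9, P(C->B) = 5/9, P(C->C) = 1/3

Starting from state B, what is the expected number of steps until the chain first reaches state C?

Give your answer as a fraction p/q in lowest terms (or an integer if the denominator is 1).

Answer: 81/28

Derivation:
Let h_i = expected steps to first reach C from state i.
Boundary: h_C = 0.
First-step equations for the other states:
  h_A = 1 + 4/9*h_A + 1/3*h_B + 2/9*h_C
  h_B = 1 + 4/9*h_A + 1/9*h_B + 4/9*h_C

Substituting h_C = 0 and rearranging gives the linear system (I - Q) h = 1:
  [5/9, -1/3] . (h_A, h_B) = 1
  [-4/9, 8/9] . (h_A, h_B) = 1

Solving yields:
  h_A = 99/28
  h_B = 81/28

Starting state is B, so the expected hitting time is h_B = 81/28.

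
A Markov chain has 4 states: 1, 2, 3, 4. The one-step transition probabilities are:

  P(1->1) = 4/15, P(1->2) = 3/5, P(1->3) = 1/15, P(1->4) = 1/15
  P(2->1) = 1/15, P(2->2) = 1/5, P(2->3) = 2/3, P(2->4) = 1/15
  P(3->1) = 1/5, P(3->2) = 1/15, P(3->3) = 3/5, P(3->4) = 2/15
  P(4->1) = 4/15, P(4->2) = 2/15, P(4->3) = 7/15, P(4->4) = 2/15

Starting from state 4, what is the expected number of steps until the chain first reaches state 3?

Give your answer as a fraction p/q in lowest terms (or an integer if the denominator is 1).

Let h_i = expected steps to first reach 3 from state i.
Boundary: h_3 = 0.
First-step equations for the other states:
  h_1 = 1 + 4/15*h_1 + 3/5*h_2 + 1/15*h_3 + 1/15*h_4
  h_2 = 1 + 1/15*h_1 + 1/5*h_2 + 2/3*h_3 + 1/15*h_4
  h_4 = 1 + 4/15*h_1 + 2/15*h_2 + 7/15*h_3 + 2/15*h_4

Substituting h_3 = 0 and rearranging gives the linear system (I - Q) h = 1:
  [11/15, -3/5, -1/15] . (h_1, h_2, h_4) = 1
  [-1/15, 4/5, -1/15] . (h_1, h_2, h_4) = 1
  [-4/15, -2/15, 13/15] . (h_1, h_2, h_4) = 1

Solving yields:
  h_1 = 210/71
  h_2 = 120/71
  h_4 = 165/71

Starting state is 4, so the expected hitting time is h_4 = 165/71.

Answer: 165/71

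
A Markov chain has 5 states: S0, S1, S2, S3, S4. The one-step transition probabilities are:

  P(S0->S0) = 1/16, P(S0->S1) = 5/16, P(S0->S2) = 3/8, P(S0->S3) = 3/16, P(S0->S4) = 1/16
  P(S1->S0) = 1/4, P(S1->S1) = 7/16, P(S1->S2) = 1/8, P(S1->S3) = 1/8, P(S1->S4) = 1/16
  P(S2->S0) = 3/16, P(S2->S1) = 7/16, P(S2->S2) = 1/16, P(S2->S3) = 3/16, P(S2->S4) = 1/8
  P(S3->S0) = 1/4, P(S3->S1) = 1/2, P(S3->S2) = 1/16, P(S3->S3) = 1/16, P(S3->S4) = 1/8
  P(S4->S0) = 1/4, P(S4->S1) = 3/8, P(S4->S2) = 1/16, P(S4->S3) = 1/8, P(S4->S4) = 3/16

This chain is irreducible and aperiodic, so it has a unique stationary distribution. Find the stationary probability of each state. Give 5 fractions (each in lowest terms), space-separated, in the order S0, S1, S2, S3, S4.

The stationary distribution satisfies pi = pi * P, i.e.:
  pi_S0 = 1/16*pi_S0 + 1/4*pi_S1 + 3/16*pi_S2 + 1/4*pi_S3 + 1/4*pi_S4
  pi_S1 = 5/16*pi_S0 + 7/16*pi_S1 + 7/16*pi_S2 + 1/2*pi_S3 + 3/8*pi_S4
  pi_S2 = 3/8*pi_S0 + 1/8*pi_S1 + 1/16*pi_S2 + 1/16*pi_S3 + 1/16*pi_S4
  pi_S3 = 3/16*pi_S0 + 1/8*pi_S1 + 3/16*pi_S2 + 1/16*pi_S3 + 1/8*pi_S4
  pi_S4 = 1/16*pi_S0 + 1/16*pi_S1 + 1/8*pi_S2 + 1/8*pi_S3 + 3/16*pi_S4
with normalization: pi_S0 + pi_S1 + pi_S2 + pi_S3 + pi_S4 = 1.

Using the first 4 balance equations plus normalization, the linear system A*pi = b is:
  [-15/16, 1/4, 3/16, 1/4, 1/4] . pi = 0
  [5/16, -9/16, 7/16, 1/2, 3/8] . pi = 0
  [3/8, 1/8, -15/16, 1/16, 1/16] . pi = 0
  [3/16, 1/8, 3/16, -15/16, 1/8] . pi = 0
  [1, 1, 1, 1, 1] . pi = 1

Solving yields:
  pi_S0 = 15883/78419
  pi_S1 = 32550/78419
  pi_S2 = 11899/78419
  pi_S3 = 10860/78419
  pi_S4 = 657/7129

Verification (pi * P):
  15883/78419*1/16 + 32550/78419*1/4 + 11899/78419*3/16 + 10860/78419*1/4 + 657/7129*1/4 = 15883/78419 = pi_S0  (ok)
  15883/78419*5/16 + 32550/78419*7/16 + 11899/78419*7/16 + 10860/78419*1/2 + 657/7129*3/8 = 32550/78419 = pi_S1  (ok)
  15883/78419*3/8 + 32550/78419*1/8 + 11899/78419*1/16 + 10860/78419*1/16 + 657/7129*1/16 = 11899/78419 = pi_S2  (ok)
  15883/78419*3/16 + 32550/78419*1/8 + 11899/78419*3/16 + 10860/78419*1/16 + 657/7129*1/8 = 10860/78419 = pi_S3  (ok)
  15883/78419*1/16 + 32550/78419*1/16 + 11899/78419*1/8 + 10860/78419*1/8 + 657/7129*3/16 = 657/7129 = pi_S4  (ok)

Answer: 15883/78419 32550/78419 11899/78419 10860/78419 657/7129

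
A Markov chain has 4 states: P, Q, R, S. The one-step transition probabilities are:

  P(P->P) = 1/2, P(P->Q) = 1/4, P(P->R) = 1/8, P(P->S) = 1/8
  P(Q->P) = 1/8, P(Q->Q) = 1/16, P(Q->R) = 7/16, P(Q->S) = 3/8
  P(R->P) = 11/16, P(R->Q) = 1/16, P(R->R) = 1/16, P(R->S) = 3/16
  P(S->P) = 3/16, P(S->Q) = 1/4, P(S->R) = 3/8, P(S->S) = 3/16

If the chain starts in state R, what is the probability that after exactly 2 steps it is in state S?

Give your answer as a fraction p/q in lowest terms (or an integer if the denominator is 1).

Answer: 5/32

Derivation:
Computing P^2 by repeated multiplication:
P^1 =
  P: [1/2, 1/4, 1/8, 1/8]
  Q: [1/8, 1/16, 7/16, 3/8]
  R: [11/16, 1/16, 1/16, 3/16]
  S: [3/16, 1/4, 3/8, 3/16]
P^2 =
  P: [25/64, 23/128, 29/128, 13/64]
  Q: [113/256, 5/32, 27/128, 49/256]
  R: [55/128, 29/128, 3/16, 5/32]
  S: [107/256, 17/128, 29/128, 57/256]

(P^2)[R -> S] = 5/32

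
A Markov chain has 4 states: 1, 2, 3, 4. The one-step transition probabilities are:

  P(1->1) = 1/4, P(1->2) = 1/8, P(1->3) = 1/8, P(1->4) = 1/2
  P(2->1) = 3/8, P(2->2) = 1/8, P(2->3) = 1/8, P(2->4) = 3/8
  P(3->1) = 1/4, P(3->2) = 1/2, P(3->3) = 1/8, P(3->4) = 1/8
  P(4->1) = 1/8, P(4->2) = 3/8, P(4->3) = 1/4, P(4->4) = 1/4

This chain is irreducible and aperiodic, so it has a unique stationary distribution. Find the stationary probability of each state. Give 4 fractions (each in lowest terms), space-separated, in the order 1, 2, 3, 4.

The stationary distribution satisfies pi = pi * P, i.e.:
  pi_1 = 1/4*pi_1 + 3/8*pi_2 + 1/4*pi_3 + 1/8*pi_4
  pi_2 = 1/8*pi_1 + 1/8*pi_2 + 1/2*pi_3 + 3/8*pi_4
  pi_3 = 1/8*pi_1 + 1/8*pi_2 + 1/8*pi_3 + 1/4*pi_4
  pi_4 = 1/2*pi_1 + 3/8*pi_2 + 1/8*pi_3 + 1/4*pi_4
with normalization: pi_1 + pi_2 + pi_3 + pi_4 = 1.

Using the first 3 balance equations plus normalization, the linear system A*pi = b is:
  [-3/4, 3/8, 1/4, 1/8] . pi = 0
  [1/8, -7/8, 1/2, 3/8] . pi = 0
  [1/8, 1/8, -7/8, 1/4] . pi = 0
  [1, 1, 1, 1] . pi = 1

Solving yields:
  pi_1 = 166/683
  pi_2 = 183/683
  pi_3 = 113/683
  pi_4 = 221/683

Verification (pi * P):
  166/683*1/4 + 183/683*3/8 + 113/683*1/4 + 221/683*1/8 = 166/683 = pi_1  (ok)
  166/683*1/8 + 183/683*1/8 + 113/683*1/2 + 221/683*3/8 = 183/683 = pi_2  (ok)
  166/683*1/8 + 183/683*1/8 + 113/683*1/8 + 221/683*1/4 = 113/683 = pi_3  (ok)
  166/683*1/2 + 183/683*3/8 + 113/683*1/8 + 221/683*1/4 = 221/683 = pi_4  (ok)

Answer: 166/683 183/683 113/683 221/683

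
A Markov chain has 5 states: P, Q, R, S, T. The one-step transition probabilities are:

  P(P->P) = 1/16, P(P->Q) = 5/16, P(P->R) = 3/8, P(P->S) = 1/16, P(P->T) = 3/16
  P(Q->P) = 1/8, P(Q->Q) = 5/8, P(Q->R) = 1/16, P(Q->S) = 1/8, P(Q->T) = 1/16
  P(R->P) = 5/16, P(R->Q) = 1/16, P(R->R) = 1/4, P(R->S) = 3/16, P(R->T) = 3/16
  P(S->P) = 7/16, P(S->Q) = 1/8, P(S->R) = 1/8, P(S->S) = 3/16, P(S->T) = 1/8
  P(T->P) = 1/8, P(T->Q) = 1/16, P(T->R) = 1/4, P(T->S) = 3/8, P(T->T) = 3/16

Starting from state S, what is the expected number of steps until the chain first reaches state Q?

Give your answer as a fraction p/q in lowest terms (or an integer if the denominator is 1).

Answer: 4790/709

Derivation:
Let h_i = expected steps to first reach Q from state i.
Boundary: h_Q = 0.
First-step equations for the other states:
  h_P = 1 + 1/16*h_P + 5/16*h_Q + 3/8*h_R + 1/16*h_S + 3/16*h_T
  h_R = 1 + 5/16*h_P + 1/16*h_Q + 1/4*h_R + 3/16*h_S + 3/16*h_T
  h_S = 1 + 7/16*h_P + 1/8*h_Q + 1/8*h_R + 3/16*h_S + 1/8*h_T
  h_T = 1 + 1/8*h_P + 1/16*h_Q + 1/4*h_R + 3/8*h_S + 3/16*h_T

Substituting h_Q = 0 and rearranging gives the linear system (I - Q) h = 1:
  [15/16, -3/8, -1/16, -3/16] . (h_P, h_R, h_S, h_T) = 1
  [-5/16, 3/4, -3/16, -3/16] . (h_P, h_R, h_S, h_T) = 1
  [-7/16, -1/8, 13/16, -1/8] . (h_P, h_R, h_S, h_T) = 1
  [-1/8, -1/4, -3/8, 13/16] . (h_P, h_R, h_S, h_T) = 1

Solving yields:
  h_P = 4246/709
  h_R = 5250/709
  h_S = 4790/709
  h_T = 5352/709

Starting state is S, so the expected hitting time is h_S = 4790/709.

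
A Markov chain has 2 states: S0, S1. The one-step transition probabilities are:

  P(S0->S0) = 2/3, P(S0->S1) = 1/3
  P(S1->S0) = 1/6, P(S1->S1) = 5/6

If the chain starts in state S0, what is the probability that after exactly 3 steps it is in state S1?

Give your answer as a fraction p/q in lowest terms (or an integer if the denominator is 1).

Answer: 7/12

Derivation:
Computing P^3 by repeated multiplication:
P^1 =
  S0: [2/3, 1/3]
  S1: [1/6, 5/6]
P^2 =
  S0: [1/2, 1/2]
  S1: [1/4, 3/4]
P^3 =
  S0: [5/12, 7/12]
  S1: [7/24, 17/24]

(P^3)[S0 -> S1] = 7/12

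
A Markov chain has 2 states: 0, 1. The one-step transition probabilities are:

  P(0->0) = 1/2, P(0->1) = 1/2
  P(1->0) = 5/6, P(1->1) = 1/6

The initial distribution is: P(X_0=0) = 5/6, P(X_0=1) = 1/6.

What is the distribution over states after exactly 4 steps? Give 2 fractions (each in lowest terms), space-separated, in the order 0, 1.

Answer: 305/486 181/486

Derivation:
Propagating the distribution step by step (d_{t+1} = d_t * P):
d_0 = (0=5/6, 1=1/6)
  d_1[0] = 5/6*1/2 + 1/6*5/6 = 5/9
  d_1[1] = 5/6*1/2 + 1/6*1/6 = 4/9
d_1 = (0=5/9, 1=4/9)
  d_2[0] = 5/9*1/2 + 4/9*5/6 = 35/54
  d_2[1] = 5/9*1/2 + 4/9*1/6 = 19/54
d_2 = (0=35/54, 1=19/54)
  d_3[0] = 35/54*1/2 + 19/54*5/6 = 50/81
  d_3[1] = 35/54*1/2 + 19/54*1/6 = 31/81
d_3 = (0=50/81, 1=31/81)
  d_4[0] = 50/81*1/2 + 31/81*5/6 = 305/486
  d_4[1] = 50/81*1/2 + 31/81*1/6 = 181/486
d_4 = (0=305/486, 1=181/486)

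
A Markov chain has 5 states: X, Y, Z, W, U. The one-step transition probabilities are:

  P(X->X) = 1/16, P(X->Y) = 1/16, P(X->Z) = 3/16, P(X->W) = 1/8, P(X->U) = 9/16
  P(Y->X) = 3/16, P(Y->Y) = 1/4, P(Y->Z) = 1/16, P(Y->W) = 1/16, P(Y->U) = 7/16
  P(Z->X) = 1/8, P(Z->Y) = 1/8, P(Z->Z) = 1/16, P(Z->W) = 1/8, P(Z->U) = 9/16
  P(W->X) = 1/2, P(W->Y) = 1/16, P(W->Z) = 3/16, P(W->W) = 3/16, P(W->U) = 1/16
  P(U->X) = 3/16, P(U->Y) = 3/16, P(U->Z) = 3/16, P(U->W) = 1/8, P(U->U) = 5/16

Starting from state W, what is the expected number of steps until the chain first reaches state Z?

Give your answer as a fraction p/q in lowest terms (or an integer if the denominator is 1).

Answer: 15648/2689

Derivation:
Let h_i = expected steps to first reach Z from state i.
Boundary: h_Z = 0.
First-step equations for the other states:
  h_X = 1 + 1/16*h_X + 1/16*h_Y + 3/16*h_Z + 1/8*h_W + 9/16*h_U
  h_Y = 1 + 3/16*h_X + 1/4*h_Y + 1/16*h_Z + 1/16*h_W + 7/16*h_U
  h_W = 1 + 1/2*h_X + 1/16*h_Y + 3/16*h_Z + 3/16*h_W + 1/16*h_U
  h_U = 1 + 3/16*h_X + 3/16*h_Y + 3/16*h_Z + 1/8*h_W + 5/16*h_U

Substituting h_Z = 0 and rearranging gives the linear system (I - Q) h = 1:
  [15/16, -1/16, -1/8, -9/16] . (h_X, h_Y, h_W, h_U) = 1
  [-3/16, 3/4, -1/16, -7/16] . (h_X, h_Y, h_W, h_U) = 1
  [-1/2, -1/16, 13/16, -1/16] . (h_X, h_Y, h_W, h_U) = 1
  [-3/16, -3/16, -1/8, 11/16] . (h_X, h_Y, h_W, h_U) = 1

Solving yields:
  h_X = 15776/2689
  h_Y = 18176/2689
  h_W = 15648/2689
  h_U = 16016/2689

Starting state is W, so the expected hitting time is h_W = 15648/2689.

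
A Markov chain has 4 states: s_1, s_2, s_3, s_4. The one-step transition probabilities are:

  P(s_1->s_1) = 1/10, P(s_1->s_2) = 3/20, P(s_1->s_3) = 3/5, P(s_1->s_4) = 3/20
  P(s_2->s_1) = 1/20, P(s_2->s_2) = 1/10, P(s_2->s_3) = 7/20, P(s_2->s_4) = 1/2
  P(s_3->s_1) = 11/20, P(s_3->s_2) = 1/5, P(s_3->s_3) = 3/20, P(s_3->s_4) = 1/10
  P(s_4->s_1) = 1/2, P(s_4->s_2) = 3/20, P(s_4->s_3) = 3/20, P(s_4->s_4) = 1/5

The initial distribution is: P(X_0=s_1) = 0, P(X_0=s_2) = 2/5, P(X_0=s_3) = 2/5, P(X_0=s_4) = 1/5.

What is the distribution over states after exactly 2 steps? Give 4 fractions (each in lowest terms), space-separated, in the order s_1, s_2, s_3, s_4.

Propagating the distribution step by step (d_{t+1} = d_t * P):
d_0 = (s_1=0, s_2=2/5, s_3=2/5, s_4=1/5)
  d_1[s_1] = 0*1/10 + 2/5*1/20 + 2/5*11/20 + 1/5*1/2 = 17/50
  d_1[s_2] = 0*3/20 + 2/5*1/10 + 2/5*1/5 + 1/5*3/20 = 3/20
  d_1[s_3] = 0*3/5 + 2/5*7/20 + 2/5*3/20 + 1/5*3/20 = 23/100
  d_1[s_4] = 0*3/20 + 2/5*1/2 + 2/5*1/10 + 1/5*1/5 = 7/25
d_1 = (s_1=17/50, s_2=3/20, s_3=23/100, s_4=7/25)
  d_2[s_1] = 17/50*1/10 + 3/20*1/20 + 23/100*11/20 + 7/25*1/2 = 77/250
  d_2[s_2] = 17/50*3/20 + 3/20*1/10 + 23/100*1/5 + 7/25*3/20 = 77/500
  d_2[s_3] = 17/50*3/5 + 3/20*7/20 + 23/100*3/20 + 7/25*3/20 = 333/1000
  d_2[s_4] = 17/50*3/20 + 3/20*1/2 + 23/100*1/10 + 7/25*1/5 = 41/200
d_2 = (s_1=77/250, s_2=77/500, s_3=333/1000, s_4=41/200)

Answer: 77/250 77/500 333/1000 41/200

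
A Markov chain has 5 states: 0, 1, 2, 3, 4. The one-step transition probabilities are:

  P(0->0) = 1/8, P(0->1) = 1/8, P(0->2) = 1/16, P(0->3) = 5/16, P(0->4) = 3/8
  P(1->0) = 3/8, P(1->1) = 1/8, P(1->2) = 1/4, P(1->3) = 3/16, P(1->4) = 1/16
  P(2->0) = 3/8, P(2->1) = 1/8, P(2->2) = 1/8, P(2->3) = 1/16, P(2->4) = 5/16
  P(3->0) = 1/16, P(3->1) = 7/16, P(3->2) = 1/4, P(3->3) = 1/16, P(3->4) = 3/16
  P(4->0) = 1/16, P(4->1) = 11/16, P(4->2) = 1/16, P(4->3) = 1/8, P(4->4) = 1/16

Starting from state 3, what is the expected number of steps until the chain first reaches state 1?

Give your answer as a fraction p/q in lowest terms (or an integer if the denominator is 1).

Answer: 585/233

Derivation:
Let h_i = expected steps to first reach 1 from state i.
Boundary: h_1 = 0.
First-step equations for the other states:
  h_0 = 1 + 1/8*h_0 + 1/8*h_1 + 1/16*h_2 + 5/16*h_3 + 3/8*h_4
  h_2 = 1 + 3/8*h_0 + 1/8*h_1 + 1/8*h_2 + 1/16*h_3 + 5/16*h_4
  h_3 = 1 + 1/16*h_0 + 7/16*h_1 + 1/4*h_2 + 1/16*h_3 + 3/16*h_4
  h_4 = 1 + 1/16*h_0 + 11/16*h_1 + 1/16*h_2 + 1/8*h_3 + 1/16*h_4

Substituting h_1 = 0 and rearranging gives the linear system (I - Q) h = 1:
  [7/8, -1/16, -5/16, -3/8] . (h_0, h_2, h_3, h_4) = 1
  [-3/8, 7/8, -1/16, -5/16] . (h_0, h_2, h_3, h_4) = 1
  [-1/16, -1/4, 15/16, -3/16] . (h_0, h_2, h_3, h_4) = 1
  [-1/16, -1/16, -1/8, 15/16] . (h_0, h_2, h_3, h_4) = 1

Solving yields:
  h_0 = 712/233
  h_2 = 765/233
  h_3 = 585/233
  h_4 = 425/233

Starting state is 3, so the expected hitting time is h_3 = 585/233.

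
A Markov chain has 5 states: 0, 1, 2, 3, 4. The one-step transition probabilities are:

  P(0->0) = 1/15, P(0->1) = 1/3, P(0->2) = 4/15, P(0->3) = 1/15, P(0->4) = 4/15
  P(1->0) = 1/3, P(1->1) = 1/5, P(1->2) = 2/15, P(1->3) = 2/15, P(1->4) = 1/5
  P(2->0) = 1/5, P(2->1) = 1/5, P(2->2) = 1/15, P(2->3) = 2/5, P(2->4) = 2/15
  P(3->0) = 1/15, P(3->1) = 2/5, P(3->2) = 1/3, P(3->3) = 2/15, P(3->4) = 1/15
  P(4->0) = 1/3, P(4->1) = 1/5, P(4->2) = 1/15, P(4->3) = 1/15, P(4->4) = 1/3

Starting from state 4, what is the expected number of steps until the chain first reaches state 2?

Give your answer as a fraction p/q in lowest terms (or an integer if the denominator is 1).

Let h_i = expected steps to first reach 2 from state i.
Boundary: h_2 = 0.
First-step equations for the other states:
  h_0 = 1 + 1/15*h_0 + 1/3*h_1 + 4/15*h_2 + 1/15*h_3 + 4/15*h_4
  h_1 = 1 + 1/3*h_0 + 1/5*h_1 + 2/15*h_2 + 2/15*h_3 + 1/5*h_4
  h_3 = 1 + 1/15*h_0 + 2/5*h_1 + 1/3*h_2 + 2/15*h_3 + 1/15*h_4
  h_4 = 1 + 1/3*h_0 + 1/5*h_1 + 1/15*h_2 + 1/15*h_3 + 1/3*h_4

Substituting h_2 = 0 and rearranging gives the linear system (I - Q) h = 1:
  [14/15, -1/3, -1/15, -4/15] . (h_0, h_1, h_3, h_4) = 1
  [-1/3, 4/5, -2/15, -1/5] . (h_0, h_1, h_3, h_4) = 1
  [-1/15, -2/5, 13/15, -1/15] . (h_0, h_1, h_3, h_4) = 1
  [-1/3, -1/5, -1/15, 2/3] . (h_0, h_1, h_3, h_4) = 1

Solving yields:
  h_0 = 3284/615
  h_1 = 3611/615
  h_3 = 2932/615
  h_4 = 3941/615

Starting state is 4, so the expected hitting time is h_4 = 3941/615.

Answer: 3941/615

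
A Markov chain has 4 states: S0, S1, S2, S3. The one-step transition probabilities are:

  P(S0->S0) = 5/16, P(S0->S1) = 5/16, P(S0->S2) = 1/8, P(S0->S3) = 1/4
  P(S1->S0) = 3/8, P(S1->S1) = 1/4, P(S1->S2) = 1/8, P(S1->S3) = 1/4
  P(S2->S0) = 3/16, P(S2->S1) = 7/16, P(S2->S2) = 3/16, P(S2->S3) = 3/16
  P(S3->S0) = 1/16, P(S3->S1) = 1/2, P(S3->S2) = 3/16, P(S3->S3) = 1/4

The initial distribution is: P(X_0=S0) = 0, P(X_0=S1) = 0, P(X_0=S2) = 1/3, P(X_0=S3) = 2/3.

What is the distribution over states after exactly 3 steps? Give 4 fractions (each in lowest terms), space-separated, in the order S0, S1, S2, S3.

Answer: 131/512 1451/4096 1835/12288 739/3072

Derivation:
Propagating the distribution step by step (d_{t+1} = d_t * P):
d_0 = (S0=0, S1=0, S2=1/3, S3=2/3)
  d_1[S0] = 0*5/16 + 0*3/8 + 1/3*3/16 + 2/3*1/16 = 5/48
  d_1[S1] = 0*5/16 + 0*1/4 + 1/3*7/16 + 2/3*1/2 = 23/48
  d_1[S2] = 0*1/8 + 0*1/8 + 1/3*3/16 + 2/3*3/16 = 3/16
  d_1[S3] = 0*1/4 + 0*1/4 + 1/3*3/16 + 2/3*1/4 = 11/48
d_1 = (S0=5/48, S1=23/48, S2=3/16, S3=11/48)
  d_2[S0] = 5/48*5/16 + 23/48*3/8 + 3/16*3/16 + 11/48*1/16 = 67/256
  d_2[S1] = 5/48*5/16 + 23/48*1/4 + 3/16*7/16 + 11/48*1/2 = 67/192
  d_2[S2] = 5/48*1/8 + 23/48*1/8 + 3/16*3/16 + 11/48*3/16 = 29/192
  d_2[S3] = 5/48*1/4 + 23/48*1/4 + 3/16*3/16 + 11/48*1/4 = 61/256
d_2 = (S0=67/256, S1=67/192, S2=29/192, S3=61/256)
  d_3[S0] = 67/256*5/16 + 67/192*3/8 + 29/192*3/16 + 61/256*1/16 = 131/512
  d_3[S1] = 67/256*5/16 + 67/192*1/4 + 29/192*7/16 + 61/256*1/2 = 1451/4096
  d_3[S2] = 67/256*1/8 + 67/192*1/8 + 29/192*3/16 + 61/256*3/16 = 1835/12288
  d_3[S3] = 67/256*1/4 + 67/192*1/4 + 29/192*3/16 + 61/256*1/4 = 739/3072
d_3 = (S0=131/512, S1=1451/4096, S2=1835/12288, S3=739/3072)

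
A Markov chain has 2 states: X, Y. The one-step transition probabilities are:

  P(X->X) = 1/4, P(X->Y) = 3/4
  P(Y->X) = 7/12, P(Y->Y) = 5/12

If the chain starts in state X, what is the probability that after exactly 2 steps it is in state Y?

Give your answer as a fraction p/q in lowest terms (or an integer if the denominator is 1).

Computing P^2 by repeated multiplication:
P^1 =
  X: [1/4, 3/4]
  Y: [7/12, 5/12]
P^2 =
  X: [1/2, 1/2]
  Y: [7/18, 11/18]

(P^2)[X -> Y] = 1/2

Answer: 1/2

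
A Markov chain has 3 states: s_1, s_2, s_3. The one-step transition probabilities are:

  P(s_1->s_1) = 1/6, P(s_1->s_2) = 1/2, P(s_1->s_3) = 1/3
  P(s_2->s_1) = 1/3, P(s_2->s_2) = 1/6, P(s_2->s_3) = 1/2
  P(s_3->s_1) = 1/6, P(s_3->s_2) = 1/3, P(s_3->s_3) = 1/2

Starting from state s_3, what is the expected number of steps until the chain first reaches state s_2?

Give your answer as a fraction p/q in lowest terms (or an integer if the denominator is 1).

Answer: 36/13

Derivation:
Let h_i = expected steps to first reach s_2 from state i.
Boundary: h_s_2 = 0.
First-step equations for the other states:
  h_s_1 = 1 + 1/6*h_s_1 + 1/2*h_s_2 + 1/3*h_s_3
  h_s_3 = 1 + 1/6*h_s_1 + 1/3*h_s_2 + 1/2*h_s_3

Substituting h_s_2 = 0 and rearranging gives the linear system (I - Q) h = 1:
  [5/6, -1/3] . (h_s_1, h_s_3) = 1
  [-1/6, 1/2] . (h_s_1, h_s_3) = 1

Solving yields:
  h_s_1 = 30/13
  h_s_3 = 36/13

Starting state is s_3, so the expected hitting time is h_s_3 = 36/13.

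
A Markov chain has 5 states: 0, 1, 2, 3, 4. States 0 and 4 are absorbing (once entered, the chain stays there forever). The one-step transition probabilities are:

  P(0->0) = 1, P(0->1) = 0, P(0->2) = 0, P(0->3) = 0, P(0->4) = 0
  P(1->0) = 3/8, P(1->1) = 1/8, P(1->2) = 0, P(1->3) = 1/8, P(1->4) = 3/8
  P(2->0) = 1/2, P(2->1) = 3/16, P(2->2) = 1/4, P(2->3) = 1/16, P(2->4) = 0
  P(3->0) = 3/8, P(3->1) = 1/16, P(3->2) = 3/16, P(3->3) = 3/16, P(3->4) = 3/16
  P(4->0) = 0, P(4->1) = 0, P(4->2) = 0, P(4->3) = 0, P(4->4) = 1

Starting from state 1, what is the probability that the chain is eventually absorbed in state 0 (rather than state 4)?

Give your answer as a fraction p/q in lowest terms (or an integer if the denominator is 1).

Let a_i = P(absorbed in 0 | start in state i).
Boundary conditions: a_0 = 1, a_4 = 0.
For each transient state i, a_i = sum_j P(i->j) * a_j:
  a_1 = 3/8*a_0 + 1/8*a_1 + 0*a_2 + 1/8*a_3 + 3/8*a_4
  a_2 = 1/2*a_0 + 3/16*a_1 + 1/4*a_2 + 1/16*a_3 + 0*a_4
  a_3 = 3/8*a_0 + 1/16*a_1 + 3/16*a_2 + 3/16*a_3 + 3/16*a_4

Substituting a_0 = 1 and a_4 = 0, rearrange to (I - Q) a = r where r[i] = P(i -> 0):
  [7/8, 0, -1/8] . (a_1, a_2, a_3) = 3/8
  [-3/16, 3/4, -1/16] . (a_1, a_2, a_3) = 1/2
  [-1/16, -3/16, 13/16] . (a_1, a_2, a_3) = 3/8

Solving yields:
  a_1 = 37/70
  a_2 = 6/7
  a_3 = 7/10

Starting state is 1, so the absorption probability is a_1 = 37/70.

Answer: 37/70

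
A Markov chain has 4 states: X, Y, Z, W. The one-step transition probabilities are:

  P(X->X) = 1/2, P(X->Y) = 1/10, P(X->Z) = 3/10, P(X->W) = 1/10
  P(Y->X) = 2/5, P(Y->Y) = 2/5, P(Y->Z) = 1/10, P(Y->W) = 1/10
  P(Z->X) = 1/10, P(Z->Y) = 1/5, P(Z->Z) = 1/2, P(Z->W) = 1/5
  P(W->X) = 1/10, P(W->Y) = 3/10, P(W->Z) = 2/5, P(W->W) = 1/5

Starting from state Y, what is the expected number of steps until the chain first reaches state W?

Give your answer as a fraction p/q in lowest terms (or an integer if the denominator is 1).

Let h_i = expected steps to first reach W from state i.
Boundary: h_W = 0.
First-step equations for the other states:
  h_X = 1 + 1/2*h_X + 1/10*h_Y + 3/10*h_Z + 1/10*h_W
  h_Y = 1 + 2/5*h_X + 2/5*h_Y + 1/10*h_Z + 1/10*h_W
  h_Z = 1 + 1/10*h_X + 1/5*h_Y + 1/2*h_Z + 1/5*h_W

Substituting h_W = 0 and rearranging gives the linear system (I - Q) h = 1:
  [1/2, -1/10, -3/10] . (h_X, h_Y, h_Z) = 1
  [-2/5, 3/5, -1/10] . (h_X, h_Y, h_Z) = 1
  [-1/10, -1/5, 1/2] . (h_X, h_Y, h_Z) = 1

Solving yields:
  h_X = 580/77
  h_Y = 600/77
  h_Z = 510/77

Starting state is Y, so the expected hitting time is h_Y = 600/77.

Answer: 600/77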